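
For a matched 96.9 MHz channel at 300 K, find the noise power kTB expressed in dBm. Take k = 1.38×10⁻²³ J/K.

P_n = kTB = 1.38×10⁻²³ × 300 × 9.69×10⁷ = 4.01×10⁻¹³ W
In dBm: 10 log₁₀(4.01×10⁻¹³ / 10⁻³) = −94.0 dBm

−94.0 dBm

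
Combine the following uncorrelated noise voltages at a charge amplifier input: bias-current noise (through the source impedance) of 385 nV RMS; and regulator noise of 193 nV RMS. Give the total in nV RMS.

431 nV

Uncorrelated sources add in power (mean-square): V_tot = √(ΣV_i²)
V_tot = √[(3.85×10⁻⁷)² + (1.93×10⁻⁷)²] = 4.31×10⁻⁷ V = 431 nV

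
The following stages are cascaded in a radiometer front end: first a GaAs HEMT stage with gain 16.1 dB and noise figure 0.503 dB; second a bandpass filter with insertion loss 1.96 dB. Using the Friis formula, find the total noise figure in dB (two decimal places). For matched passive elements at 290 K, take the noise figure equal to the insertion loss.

0.56 dB

Convert to linear (a loss of L dB is a gain of −L dB): F_i = 10^(NF_i/10), G_i = 10^(G_i,dB/10)
  Stage 1: F_1 = 10^(0.503/10) = 1.123, G_1 = 10^(16.1/10) = 40.74
  Stage 2: F_2 = 10^(1.96/10) = 1.570, G_2 = 10^(−1.96/10) = 0.6368
Friis cascade:
  F = 1.123 + (1.570 − 1)/40.74 = 1.137
NF = 10 log₁₀(1.137) = 0.56 dB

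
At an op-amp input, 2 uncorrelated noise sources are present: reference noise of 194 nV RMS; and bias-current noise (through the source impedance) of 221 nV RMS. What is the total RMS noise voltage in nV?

Uncorrelated sources add in power (mean-square): V_tot = √(ΣV_i²)
V_tot = √[(1.94×10⁻⁷)² + (2.21×10⁻⁷)²] = 2.94×10⁻⁷ V = 294 nV

294 nV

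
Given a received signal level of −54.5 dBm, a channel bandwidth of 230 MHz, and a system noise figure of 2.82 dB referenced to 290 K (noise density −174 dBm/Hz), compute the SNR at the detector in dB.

33.1 dB

Noise floor: N = −174 + 10 log₁₀(B) + NF
10 log₁₀(2.30×10⁸) = 83.62 dB
N = −174 + 83.62 + 2.82 = −87.56 dBm
SNR = P_sig − N = −54.5 − (−87.56) = 33.06 dB → 33.1 dB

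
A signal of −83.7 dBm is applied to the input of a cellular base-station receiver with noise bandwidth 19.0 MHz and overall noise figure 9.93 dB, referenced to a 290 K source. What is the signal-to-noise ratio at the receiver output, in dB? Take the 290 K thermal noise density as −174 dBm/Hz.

Noise floor: N = −174 + 10 log₁₀(B) + NF
10 log₁₀(1.90×10⁷) = 72.79 dB
N = −174 + 72.79 + 9.93 = −91.28 dBm
SNR = P_sig − N = −83.7 − (−91.28) = 7.58 dB → 7.6 dB

7.6 dB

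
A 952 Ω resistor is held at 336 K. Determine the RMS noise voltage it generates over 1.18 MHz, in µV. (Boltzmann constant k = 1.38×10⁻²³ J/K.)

V_n = √(4kTRB)
4kTRB = 4 × 1.38×10⁻²³ × 336 × 9.52×10² × 1.18×10⁶ = 2.08×10⁻¹¹ V²
V_n = √(2.08×10⁻¹¹) = 4.56×10⁻⁶ V = 4.56 µV

4.56 µV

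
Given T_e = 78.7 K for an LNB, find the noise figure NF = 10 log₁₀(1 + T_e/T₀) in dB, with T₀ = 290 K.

1.04 dB

F = 1 + T_e/T₀ = 1 + 78.7/290 = 1.27138
NF = 10 log₁₀(1.27138) = 1.04 dB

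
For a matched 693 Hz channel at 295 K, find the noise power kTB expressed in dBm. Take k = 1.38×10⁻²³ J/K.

−145.5 dBm

P_n = kTB = 1.38×10⁻²³ × 295 × 6.93×10² = 2.82×10⁻¹⁸ W
In dBm: 10 log₁₀(2.82×10⁻¹⁸ / 10⁻³) = −145.5 dBm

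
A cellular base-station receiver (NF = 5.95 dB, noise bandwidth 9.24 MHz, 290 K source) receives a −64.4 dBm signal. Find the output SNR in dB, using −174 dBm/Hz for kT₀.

34.0 dB

Noise floor: N = −174 + 10 log₁₀(B) + NF
10 log₁₀(9.24×10⁶) = 69.66 dB
N = −174 + 69.66 + 5.95 = −98.39 dBm
SNR = P_sig − N = −64.4 − (−98.39) = 33.99 dB → 34.0 dB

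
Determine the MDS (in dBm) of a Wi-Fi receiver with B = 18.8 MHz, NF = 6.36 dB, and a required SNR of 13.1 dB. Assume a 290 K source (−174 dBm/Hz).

−81.8 dBm

Sensitivity = −174 + 10 log₁₀(B) + NF + SNR_min
= −174 + 72.74 + 6.36 + 13.1
= −81.80 dBm → −81.8 dBm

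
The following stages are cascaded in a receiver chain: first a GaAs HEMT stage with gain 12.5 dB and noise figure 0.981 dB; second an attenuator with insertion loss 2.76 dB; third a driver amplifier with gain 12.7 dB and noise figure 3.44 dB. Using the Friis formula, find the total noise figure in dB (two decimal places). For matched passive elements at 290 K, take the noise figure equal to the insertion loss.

1.56 dB

Convert to linear (a loss of L dB is a gain of −L dB): F_i = 10^(NF_i/10), G_i = 10^(G_i,dB/10)
  Stage 1: F_1 = 10^(0.981/10) = 1.253, G_1 = 10^(12.5/10) = 17.78
  Stage 2: F_2 = 10^(2.76/10) = 1.888, G_2 = 10^(−2.76/10) = 0.5297
  Stage 3: F_3 = 10^(3.44/10) = 2.208, G_3 = 10^(12.7/10) = 18.62
Friis cascade:
  F = 1.253 + (1.888 − 1)/17.78 + (2.208 − 1)/9.419 = 1.432
NF = 10 log₁₀(1.432) = 1.56 dB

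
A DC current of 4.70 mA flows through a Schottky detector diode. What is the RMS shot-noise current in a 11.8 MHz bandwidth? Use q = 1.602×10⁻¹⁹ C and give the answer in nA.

133 nA

I_n = √(2qI·B)
2qI·B = 2 × 1.602×10⁻¹⁹ × 4.70×10⁻³ × 1.18×10⁷ = 1.78×10⁻¹⁴ A²
I_n = √(1.78×10⁻¹⁴) = 1.33×10⁻⁷ A = 133 nA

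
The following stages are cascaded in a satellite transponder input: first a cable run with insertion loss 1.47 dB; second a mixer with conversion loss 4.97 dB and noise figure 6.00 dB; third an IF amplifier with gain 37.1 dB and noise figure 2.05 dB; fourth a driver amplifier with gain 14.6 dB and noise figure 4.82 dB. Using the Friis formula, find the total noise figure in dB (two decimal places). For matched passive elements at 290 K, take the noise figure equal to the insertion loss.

9.16 dB

Convert to linear (a loss of L dB is a gain of −L dB): F_i = 10^(NF_i/10), G_i = 10^(G_i,dB/10)
  Stage 1: F_1 = 10^(1.47/10) = 1.403, G_1 = 10^(−1.47/10) = 0.7129
  Stage 2: F_2 = 10^(6.00/10) = 3.981, G_2 = 10^(−4.97/10) = 0.3184
  Stage 3: F_3 = 10^(2.05/10) = 1.603, G_3 = 10^(37.1/10) = 5129
  Stage 4: F_4 = 10^(4.82/10) = 3.034, G_4 = 10^(14.6/10) = 28.84
Friis cascade:
  F = 1.403 + (3.981 − 1)/0.7129 + (1.603 − 1)/0.2270 + (3.034 − 1)/1164 = 8.244
NF = 10 log₁₀(8.244) = 9.16 dB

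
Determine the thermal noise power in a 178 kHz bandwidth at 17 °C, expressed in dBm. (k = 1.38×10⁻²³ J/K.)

T = 17 °C + 273.15 = 290.15 K
P_n = kTB = 1.38×10⁻²³ × 290.15 × 1.78×10⁵ = 7.13×10⁻¹⁶ W
In dBm: 10 log₁₀(7.13×10⁻¹⁶ / 10⁻³) = −121.5 dBm

−121.5 dBm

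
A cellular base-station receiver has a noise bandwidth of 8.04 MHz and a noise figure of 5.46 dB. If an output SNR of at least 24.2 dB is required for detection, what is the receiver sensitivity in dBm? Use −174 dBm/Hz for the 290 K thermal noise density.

Sensitivity = −174 + 10 log₁₀(B) + NF + SNR_min
= −174 + 69.05 + 5.46 + 24.2
= −75.29 dBm → −75.3 dBm

−75.3 dBm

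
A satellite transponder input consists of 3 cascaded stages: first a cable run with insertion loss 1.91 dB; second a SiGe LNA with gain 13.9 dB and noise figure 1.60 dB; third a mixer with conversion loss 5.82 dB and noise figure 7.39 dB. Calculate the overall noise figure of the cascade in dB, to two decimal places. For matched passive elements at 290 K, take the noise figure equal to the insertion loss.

Convert to linear (a loss of L dB is a gain of −L dB): F_i = 10^(NF_i/10), G_i = 10^(G_i,dB/10)
  Stage 1: F_1 = 10^(1.91/10) = 1.552, G_1 = 10^(−1.91/10) = 0.6442
  Stage 2: F_2 = 10^(1.60/10) = 1.445, G_2 = 10^(13.9/10) = 24.55
  Stage 3: F_3 = 10^(7.39/10) = 5.483, G_3 = 10^(−5.82/10) = 0.2618
Friis cascade:
  F = 1.552 + (1.445 − 1)/0.6442 + (5.483 − 1)/15.81 = 2.527
NF = 10 log₁₀(2.527) = 4.03 dB

4.03 dB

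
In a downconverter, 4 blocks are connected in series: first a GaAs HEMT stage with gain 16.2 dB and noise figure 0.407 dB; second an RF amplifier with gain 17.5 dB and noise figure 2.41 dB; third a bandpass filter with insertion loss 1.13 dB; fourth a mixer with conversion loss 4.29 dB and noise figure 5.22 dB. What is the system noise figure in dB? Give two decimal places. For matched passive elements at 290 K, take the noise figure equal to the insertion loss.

0.48 dB

Convert to linear (a loss of L dB is a gain of −L dB): F_i = 10^(NF_i/10), G_i = 10^(G_i,dB/10)
  Stage 1: F_1 = 10^(0.407/10) = 1.098, G_1 = 10^(16.2/10) = 41.69
  Stage 2: F_2 = 10^(2.41/10) = 1.742, G_2 = 10^(17.5/10) = 56.23
  Stage 3: F_3 = 10^(1.13/10) = 1.297, G_3 = 10^(−1.13/10) = 0.7709
  Stage 4: F_4 = 10^(5.22/10) = 3.327, G_4 = 10^(−4.29/10) = 0.3724
Friis cascade:
  F = 1.098 + (1.742 − 1)/41.69 + (1.297 − 1)/2344 + (3.327 − 1)/1807 = 1.117
NF = 10 log₁₀(1.117) = 0.48 dB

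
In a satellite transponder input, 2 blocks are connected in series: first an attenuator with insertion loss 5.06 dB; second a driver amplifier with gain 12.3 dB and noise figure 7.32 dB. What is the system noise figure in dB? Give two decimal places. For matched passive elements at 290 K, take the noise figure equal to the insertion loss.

Convert to linear (a loss of L dB is a gain of −L dB): F_i = 10^(NF_i/10), G_i = 10^(G_i,dB/10)
  Stage 1: F_1 = 10^(5.06/10) = 3.206, G_1 = 10^(−5.06/10) = 0.3119
  Stage 2: F_2 = 10^(7.32/10) = 5.395, G_2 = 10^(12.3/10) = 16.98
Friis cascade:
  F = 3.206 + (5.395 − 1)/0.3119 = 17.30
NF = 10 log₁₀(17.30) = 12.38 dB

12.38 dB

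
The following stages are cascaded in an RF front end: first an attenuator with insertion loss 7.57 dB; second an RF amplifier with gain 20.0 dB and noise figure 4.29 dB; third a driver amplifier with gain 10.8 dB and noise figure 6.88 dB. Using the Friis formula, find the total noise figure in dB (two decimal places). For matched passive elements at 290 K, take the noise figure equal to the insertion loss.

11.92 dB

Convert to linear (a loss of L dB is a gain of −L dB): F_i = 10^(NF_i/10), G_i = 10^(G_i,dB/10)
  Stage 1: F_1 = 10^(7.57/10) = 5.715, G_1 = 10^(−7.57/10) = 0.1750
  Stage 2: F_2 = 10^(4.29/10) = 2.685, G_2 = 10^(20.0/10) = 100.0
  Stage 3: F_3 = 10^(6.88/10) = 4.875, G_3 = 10^(10.8/10) = 12.02
Friis cascade:
  F = 5.715 + (2.685 − 1)/0.1750 + (4.875 − 1)/17.50 = 15.57
NF = 10 log₁₀(15.57) = 11.92 dB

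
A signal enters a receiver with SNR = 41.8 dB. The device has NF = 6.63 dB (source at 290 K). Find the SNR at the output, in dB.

By definition F = SNR_in/SNR_out, so in dB: SNR_out = SNR_in − NF
SNR_out = 41.8 − 6.63 = 35.17 dB

35.17 dB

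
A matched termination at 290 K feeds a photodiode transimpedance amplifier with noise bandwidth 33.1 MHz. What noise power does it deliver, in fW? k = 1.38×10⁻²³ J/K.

P_n = kTB = 1.38×10⁻²³ × 290 × 3.31×10⁷ = 1.32×10⁻¹³ W = 132 fW

132 fW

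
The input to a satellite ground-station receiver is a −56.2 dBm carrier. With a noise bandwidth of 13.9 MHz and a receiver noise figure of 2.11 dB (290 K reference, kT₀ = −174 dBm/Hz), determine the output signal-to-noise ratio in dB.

Noise floor: N = −174 + 10 log₁₀(B) + NF
10 log₁₀(1.39×10⁷) = 71.43 dB
N = −174 + 71.43 + 2.11 = −100.46 dBm
SNR = P_sig − N = −56.2 − (−100.46) = 44.26 dB → 44.3 dB

44.3 dB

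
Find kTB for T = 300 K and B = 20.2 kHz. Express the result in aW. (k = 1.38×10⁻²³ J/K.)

P_n = kTB = 1.38×10⁻²³ × 300 × 2.02×10⁴ = 8.36×10⁻¹⁷ W = 83.6 aW

83.6 aW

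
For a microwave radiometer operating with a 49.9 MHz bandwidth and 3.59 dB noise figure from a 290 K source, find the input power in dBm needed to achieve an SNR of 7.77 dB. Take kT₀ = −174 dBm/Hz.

−85.7 dBm

Sensitivity = −174 + 10 log₁₀(B) + NF + SNR_min
= −174 + 76.98 + 3.59 + 7.77
= −85.66 dBm → −85.7 dBm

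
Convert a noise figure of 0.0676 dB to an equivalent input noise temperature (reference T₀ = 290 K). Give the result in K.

4.55 K

F = 10^(0.0676/10) = 1.01569
T_e = (F − 1)·T₀ = (1.01569 − 1) × 290 = 4.55 K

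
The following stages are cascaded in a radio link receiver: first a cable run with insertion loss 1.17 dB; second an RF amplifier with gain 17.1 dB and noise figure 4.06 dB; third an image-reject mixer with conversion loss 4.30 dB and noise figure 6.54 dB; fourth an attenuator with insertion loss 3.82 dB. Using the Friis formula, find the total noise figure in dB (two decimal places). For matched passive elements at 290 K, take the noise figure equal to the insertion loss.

Convert to linear (a loss of L dB is a gain of −L dB): F_i = 10^(NF_i/10), G_i = 10^(G_i,dB/10)
  Stage 1: F_1 = 10^(1.17/10) = 1.309, G_1 = 10^(−1.17/10) = 0.7638
  Stage 2: F_2 = 10^(4.06/10) = 2.547, G_2 = 10^(17.1/10) = 51.29
  Stage 3: F_3 = 10^(6.54/10) = 4.508, G_3 = 10^(−4.30/10) = 0.3715
  Stage 4: F_4 = 10^(3.82/10) = 2.410, G_4 = 10^(−3.82/10) = 0.4150
Friis cascade:
  F = 1.309 + (2.547 − 1)/0.7638 + (4.508 − 1)/39.17 + (2.410 − 1)/14.55 = 3.521
NF = 10 log₁₀(3.521) = 5.47 dB

5.47 dB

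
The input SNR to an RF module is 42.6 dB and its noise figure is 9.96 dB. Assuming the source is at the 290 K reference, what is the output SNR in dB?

By definition F = SNR_in/SNR_out, so in dB: SNR_out = SNR_in − NF
SNR_out = 42.6 − 9.96 = 32.64 dB

32.64 dB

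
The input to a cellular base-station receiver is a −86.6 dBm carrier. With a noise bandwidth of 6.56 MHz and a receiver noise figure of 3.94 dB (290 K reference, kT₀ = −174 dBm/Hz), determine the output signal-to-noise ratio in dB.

15.3 dB

Noise floor: N = −174 + 10 log₁₀(B) + NF
10 log₁₀(6.56×10⁶) = 68.17 dB
N = −174 + 68.17 + 3.94 = −101.89 dBm
SNR = P_sig − N = −86.6 − (−101.89) = 15.29 dB → 15.3 dB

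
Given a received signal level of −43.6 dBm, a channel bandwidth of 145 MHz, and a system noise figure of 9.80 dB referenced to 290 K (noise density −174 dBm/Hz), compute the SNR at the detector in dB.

Noise floor: N = −174 + 10 log₁₀(B) + NF
10 log₁₀(1.45×10⁸) = 81.61 dB
N = −174 + 81.61 + 9.80 = −82.59 dBm
SNR = P_sig − N = −43.6 − (−82.59) = 38.99 dB → 39.0 dB

39.0 dB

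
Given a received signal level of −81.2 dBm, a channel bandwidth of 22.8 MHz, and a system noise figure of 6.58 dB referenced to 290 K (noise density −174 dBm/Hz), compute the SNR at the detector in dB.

12.6 dB

Noise floor: N = −174 + 10 log₁₀(B) + NF
10 log₁₀(2.28×10⁷) = 73.58 dB
N = −174 + 73.58 + 6.58 = −93.84 dBm
SNR = P_sig − N = −81.2 − (−93.84) = 12.64 dB → 12.6 dB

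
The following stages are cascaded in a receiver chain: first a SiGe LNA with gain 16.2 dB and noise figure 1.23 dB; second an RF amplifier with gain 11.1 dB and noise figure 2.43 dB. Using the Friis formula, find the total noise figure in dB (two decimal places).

1.29 dB

Convert to linear (a loss of L dB is a gain of −L dB): F_i = 10^(NF_i/10), G_i = 10^(G_i,dB/10)
  Stage 1: F_1 = 10^(1.23/10) = 1.327, G_1 = 10^(16.2/10) = 41.69
  Stage 2: F_2 = 10^(2.43/10) = 1.750, G_2 = 10^(11.1/10) = 12.88
Friis cascade:
  F = 1.327 + (1.750 − 1)/41.69 = 1.345
NF = 10 log₁₀(1.345) = 1.29 dB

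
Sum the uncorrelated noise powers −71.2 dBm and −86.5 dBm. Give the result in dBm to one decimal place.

−71.1 dBm

Convert to linear, add, convert back:
P₁ = 7.59×10⁻¹¹ W, P₂ = 2.24×10⁻¹² W
P_tot = 7.81×10⁻¹¹ W → 10 log₁₀(P_tot / 10⁻³) = −71.1 dBm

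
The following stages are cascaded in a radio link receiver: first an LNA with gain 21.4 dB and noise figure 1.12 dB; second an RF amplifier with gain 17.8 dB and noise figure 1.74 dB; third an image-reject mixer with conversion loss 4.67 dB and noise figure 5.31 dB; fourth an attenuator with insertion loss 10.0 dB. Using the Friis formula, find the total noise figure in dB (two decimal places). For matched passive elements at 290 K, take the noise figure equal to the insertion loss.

Convert to linear (a loss of L dB is a gain of −L dB): F_i = 10^(NF_i/10), G_i = 10^(G_i,dB/10)
  Stage 1: F_1 = 10^(1.12/10) = 1.294, G_1 = 10^(21.4/10) = 138.0
  Stage 2: F_2 = 10^(1.74/10) = 1.493, G_2 = 10^(17.8/10) = 60.26
  Stage 3: F_3 = 10^(5.31/10) = 3.396, G_3 = 10^(−4.67/10) = 0.3412
  Stage 4: F_4 = 10^(10.0/10) = 10.00, G_4 = 10^(−10.0/10) = 0.1000
Friis cascade:
  F = 1.294 + (1.493 − 1)/138.0 + (3.396 − 1)/8318 + (10.00 − 1)/2838 = 1.301
NF = 10 log₁₀(1.301) = 1.14 dB

1.14 dB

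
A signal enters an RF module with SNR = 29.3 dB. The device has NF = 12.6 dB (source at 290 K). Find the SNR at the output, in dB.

By definition F = SNR_in/SNR_out, so in dB: SNR_out = SNR_in − NF
SNR_out = 29.3 − 12.6 = 16.7 dB

16.7 dB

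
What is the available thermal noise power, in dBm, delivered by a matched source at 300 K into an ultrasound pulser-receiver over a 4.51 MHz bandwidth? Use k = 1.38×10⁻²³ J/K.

−107.3 dBm

P_n = kTB = 1.38×10⁻²³ × 300 × 4.51×10⁶ = 1.87×10⁻¹⁴ W
In dBm: 10 log₁₀(1.87×10⁻¹⁴ / 10⁻³) = −107.3 dBm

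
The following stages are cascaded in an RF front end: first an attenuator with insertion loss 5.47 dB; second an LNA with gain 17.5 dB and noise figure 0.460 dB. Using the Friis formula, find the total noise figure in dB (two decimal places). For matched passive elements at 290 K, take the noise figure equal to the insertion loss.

Convert to linear (a loss of L dB is a gain of −L dB): F_i = 10^(NF_i/10), G_i = 10^(G_i,dB/10)
  Stage 1: F_1 = 10^(5.47/10) = 3.524, G_1 = 10^(−5.47/10) = 0.2838
  Stage 2: F_2 = 10^(0.460/10) = 1.112, G_2 = 10^(17.5/10) = 56.23
Friis cascade:
  F = 3.524 + (1.112 − 1)/0.2838 = 3.917
NF = 10 log₁₀(3.917) = 5.93 dB

5.93 dB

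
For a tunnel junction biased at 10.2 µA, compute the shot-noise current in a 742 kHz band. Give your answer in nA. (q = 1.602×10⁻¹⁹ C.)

1.56 nA

I_n = √(2qI·B)
2qI·B = 2 × 1.602×10⁻¹⁹ × 1.02×10⁻⁵ × 7.42×10⁵ = 2.42×10⁻¹⁸ A²
I_n = √(2.42×10⁻¹⁸) = 1.56×10⁻⁹ A = 1.56 nA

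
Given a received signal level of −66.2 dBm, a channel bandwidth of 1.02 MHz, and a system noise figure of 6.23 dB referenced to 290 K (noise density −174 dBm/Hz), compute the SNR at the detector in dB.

41.5 dB

Noise floor: N = −174 + 10 log₁₀(B) + NF
10 log₁₀(1.02×10⁶) = 60.09 dB
N = −174 + 60.09 + 6.23 = −107.68 dBm
SNR = P_sig − N = −66.2 − (−107.68) = 41.48 dB → 41.5 dB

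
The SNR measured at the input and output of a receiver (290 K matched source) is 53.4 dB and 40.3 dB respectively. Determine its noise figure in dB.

NF (dB) = SNR_in(dB) − SNR_out(dB) when the source is at T₀
NF = 53.4 − 40.3 = 13.1 dB

13.1 dB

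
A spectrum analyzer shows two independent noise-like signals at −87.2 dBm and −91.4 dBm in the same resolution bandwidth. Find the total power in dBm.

Convert to linear, add, convert back:
P₁ = 1.91×10⁻¹² W, P₂ = 7.24×10⁻¹³ W
P_tot = 2.63×10⁻¹² W → 10 log₁₀(P_tot / 10⁻³) = −85.8 dBm

−85.8 dBm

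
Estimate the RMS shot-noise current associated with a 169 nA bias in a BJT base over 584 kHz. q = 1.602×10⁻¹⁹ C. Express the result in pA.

I_n = √(2qI·B)
2qI·B = 2 × 1.602×10⁻¹⁹ × 1.69×10⁻⁷ × 5.84×10⁵ = 3.16×10⁻²⁰ A²
I_n = √(3.16×10⁻²⁰) = 1.78×10⁻¹⁰ A = 178 pA

178 pA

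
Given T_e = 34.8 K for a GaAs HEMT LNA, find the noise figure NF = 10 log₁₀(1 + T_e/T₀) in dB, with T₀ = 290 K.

0.492 dB

F = 1 + T_e/T₀ = 1 + 34.8/290 = 1.12
NF = 10 log₁₀(1.12) = 0.492 dB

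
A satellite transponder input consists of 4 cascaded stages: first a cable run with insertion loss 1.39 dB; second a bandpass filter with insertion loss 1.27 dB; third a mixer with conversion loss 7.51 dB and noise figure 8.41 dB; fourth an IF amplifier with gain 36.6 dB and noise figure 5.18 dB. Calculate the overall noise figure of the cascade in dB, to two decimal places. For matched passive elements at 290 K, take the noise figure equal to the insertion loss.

15.64 dB

Convert to linear (a loss of L dB is a gain of −L dB): F_i = 10^(NF_i/10), G_i = 10^(G_i,dB/10)
  Stage 1: F_1 = 10^(1.39/10) = 1.377, G_1 = 10^(−1.39/10) = 0.7261
  Stage 2: F_2 = 10^(1.27/10) = 1.340, G_2 = 10^(−1.27/10) = 0.7464
  Stage 3: F_3 = 10^(8.41/10) = 6.934, G_3 = 10^(−7.51/10) = 0.1774
  Stage 4: F_4 = 10^(5.18/10) = 3.296, G_4 = 10^(36.6/10) = 4571
Friis cascade:
  F = 1.377 + (1.340 − 1)/0.7261 + (6.934 − 1)/0.5420 + (3.296 − 1)/0.09616 = 36.67
NF = 10 log₁₀(36.67) = 15.64 dB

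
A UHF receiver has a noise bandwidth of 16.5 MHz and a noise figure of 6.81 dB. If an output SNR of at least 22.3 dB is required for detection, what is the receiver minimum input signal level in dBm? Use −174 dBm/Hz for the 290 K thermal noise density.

−72.7 dBm

Sensitivity = −174 + 10 log₁₀(B) + NF + SNR_min
= −174 + 72.17 + 6.81 + 22.3
= −72.72 dBm → −72.7 dBm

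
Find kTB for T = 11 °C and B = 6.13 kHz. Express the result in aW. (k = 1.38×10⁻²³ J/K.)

24.0 aW

T = 11 °C + 273.15 = 284.15 K
P_n = kTB = 1.38×10⁻²³ × 284.15 × 6.13×10³ = 2.40×10⁻¹⁷ W = 24.0 aW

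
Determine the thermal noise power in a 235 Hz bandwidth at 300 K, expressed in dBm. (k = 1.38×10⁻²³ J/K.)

−150.1 dBm

P_n = kTB = 1.38×10⁻²³ × 300 × 2.35×10² = 9.73×10⁻¹⁹ W
In dBm: 10 log₁₀(9.73×10⁻¹⁹ / 10⁻³) = −150.1 dBm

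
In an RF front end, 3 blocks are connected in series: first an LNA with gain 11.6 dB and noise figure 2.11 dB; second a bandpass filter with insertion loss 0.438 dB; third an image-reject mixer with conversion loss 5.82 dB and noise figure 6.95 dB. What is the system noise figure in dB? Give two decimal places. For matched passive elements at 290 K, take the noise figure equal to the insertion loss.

2.87 dB

Convert to linear (a loss of L dB is a gain of −L dB): F_i = 10^(NF_i/10), G_i = 10^(G_i,dB/10)
  Stage 1: F_1 = 10^(2.11/10) = 1.626, G_1 = 10^(11.6/10) = 14.45
  Stage 2: F_2 = 10^(0.438/10) = 1.106, G_2 = 10^(−0.438/10) = 0.9041
  Stage 3: F_3 = 10^(6.95/10) = 4.955, G_3 = 10^(−5.82/10) = 0.2618
Friis cascade:
  F = 1.626 + (1.106 − 1)/14.45 + (4.955 − 1)/13.07 = 1.936
NF = 10 log₁₀(1.936) = 2.87 dB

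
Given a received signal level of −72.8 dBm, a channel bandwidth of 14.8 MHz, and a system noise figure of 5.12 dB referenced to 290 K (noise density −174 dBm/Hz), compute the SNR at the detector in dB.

24.4 dB

Noise floor: N = −174 + 10 log₁₀(B) + NF
10 log₁₀(1.48×10⁷) = 71.7 dB
N = −174 + 71.7 + 5.12 = −97.18 dBm
SNR = P_sig − N = −72.8 − (−97.18) = 24.38 dB → 24.4 dB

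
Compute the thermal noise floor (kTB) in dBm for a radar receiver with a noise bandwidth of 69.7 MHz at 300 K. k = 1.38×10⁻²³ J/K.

P_n = kTB = 1.38×10⁻²³ × 300 × 6.97×10⁷ = 2.89×10⁻¹³ W
In dBm: 10 log₁₀(2.89×10⁻¹³ / 10⁻³) = −95.4 dBm

−95.4 dBm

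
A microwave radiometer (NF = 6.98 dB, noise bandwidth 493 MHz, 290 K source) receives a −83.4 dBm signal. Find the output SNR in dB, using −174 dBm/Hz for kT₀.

Noise floor: N = −174 + 10 log₁₀(B) + NF
10 log₁₀(4.93×10⁸) = 86.93 dB
N = −174 + 86.93 + 6.98 = −80.09 dBm
SNR = P_sig − N = −83.4 − (−80.09) = −3.31 dB → −3.3 dB

−3.3 dB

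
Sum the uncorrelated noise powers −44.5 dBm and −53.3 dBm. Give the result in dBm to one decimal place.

Convert to linear, add, convert back:
P₁ = 3.55×10⁻⁸ W, P₂ = 4.68×10⁻⁹ W
P_tot = 4.02×10⁻⁸ W → 10 log₁₀(P_tot / 10⁻³) = −44.0 dBm

−44.0 dBm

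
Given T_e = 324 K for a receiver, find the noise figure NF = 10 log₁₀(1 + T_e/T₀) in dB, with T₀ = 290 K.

3.26 dB

F = 1 + T_e/T₀ = 1 + 324/290 = 2.11724
NF = 10 log₁₀(2.11724) = 3.26 dB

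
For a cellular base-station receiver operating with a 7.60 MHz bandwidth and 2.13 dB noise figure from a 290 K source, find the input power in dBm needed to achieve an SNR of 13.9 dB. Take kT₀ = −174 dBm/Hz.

Sensitivity = −174 + 10 log₁₀(B) + NF + SNR_min
= −174 + 68.81 + 2.13 + 13.9
= −89.16 dBm → −89.2 dBm

−89.2 dBm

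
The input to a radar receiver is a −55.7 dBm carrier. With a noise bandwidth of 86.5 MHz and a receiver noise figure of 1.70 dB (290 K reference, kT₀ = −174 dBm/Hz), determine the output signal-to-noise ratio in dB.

37.2 dB

Noise floor: N = −174 + 10 log₁₀(B) + NF
10 log₁₀(8.65×10⁷) = 79.37 dB
N = −174 + 79.37 + 1.70 = −92.93 dBm
SNR = P_sig − N = −55.7 − (−92.93) = 37.23 dB → 37.2 dB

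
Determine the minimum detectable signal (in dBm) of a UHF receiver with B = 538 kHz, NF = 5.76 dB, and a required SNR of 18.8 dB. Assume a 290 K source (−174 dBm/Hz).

−92.1 dBm

Sensitivity = −174 + 10 log₁₀(B) + NF + SNR_min
= −174 + 57.31 + 5.76 + 18.8
= −92.13 dBm → −92.1 dBm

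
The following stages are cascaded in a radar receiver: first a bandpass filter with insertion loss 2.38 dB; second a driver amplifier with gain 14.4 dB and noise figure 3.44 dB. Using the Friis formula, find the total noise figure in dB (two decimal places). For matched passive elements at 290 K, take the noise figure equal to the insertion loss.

Convert to linear (a loss of L dB is a gain of −L dB): F_i = 10^(NF_i/10), G_i = 10^(G_i,dB/10)
  Stage 1: F_1 = 10^(2.38/10) = 1.730, G_1 = 10^(−2.38/10) = 0.5781
  Stage 2: F_2 = 10^(3.44/10) = 2.208, G_2 = 10^(14.4/10) = 27.54
Friis cascade:
  F = 1.730 + (2.208 − 1)/0.5781 = 3.819
NF = 10 log₁₀(3.819) = 5.82 dB

5.82 dB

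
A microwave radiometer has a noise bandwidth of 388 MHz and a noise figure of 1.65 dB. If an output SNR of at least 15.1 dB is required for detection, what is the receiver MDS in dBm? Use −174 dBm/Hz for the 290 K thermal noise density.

−71.4 dBm

Sensitivity = −174 + 10 log₁₀(B) + NF + SNR_min
= −174 + 85.89 + 1.65 + 15.1
= −71.36 dBm → −71.4 dBm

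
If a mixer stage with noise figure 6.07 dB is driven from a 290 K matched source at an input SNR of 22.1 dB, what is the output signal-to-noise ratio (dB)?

16.03 dB

By definition F = SNR_in/SNR_out, so in dB: SNR_out = SNR_in − NF
SNR_out = 22.1 − 6.07 = 16.03 dB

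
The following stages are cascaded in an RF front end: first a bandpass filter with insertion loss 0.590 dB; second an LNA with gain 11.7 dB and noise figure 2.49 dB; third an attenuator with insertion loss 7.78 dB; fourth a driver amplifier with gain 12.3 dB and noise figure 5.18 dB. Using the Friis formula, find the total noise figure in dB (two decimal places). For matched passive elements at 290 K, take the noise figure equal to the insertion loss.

Convert to linear (a loss of L dB is a gain of −L dB): F_i = 10^(NF_i/10), G_i = 10^(G_i,dB/10)
  Stage 1: F_1 = 10^(0.590/10) = 1.146, G_1 = 10^(−0.590/10) = 0.8730
  Stage 2: F_2 = 10^(2.49/10) = 1.774, G_2 = 10^(11.7/10) = 14.79
  Stage 3: F_3 = 10^(7.78/10) = 5.998, G_3 = 10^(−7.78/10) = 0.1667
  Stage 4: F_4 = 10^(5.18/10) = 3.296, G_4 = 10^(12.3/10) = 16.98
Friis cascade:
  F = 1.146 + (1.774 − 1)/0.8730 + (5.998 − 1)/12.91 + (3.296 − 1)/2.153 = 3.486
NF = 10 log₁₀(3.486) = 5.42 dB

5.42 dB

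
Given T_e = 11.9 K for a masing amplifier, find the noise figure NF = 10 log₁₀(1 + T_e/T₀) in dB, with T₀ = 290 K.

F = 1 + T_e/T₀ = 1 + 11.9/290 = 1.04103
NF = 10 log₁₀(1.04103) = 0.175 dB

0.175 dB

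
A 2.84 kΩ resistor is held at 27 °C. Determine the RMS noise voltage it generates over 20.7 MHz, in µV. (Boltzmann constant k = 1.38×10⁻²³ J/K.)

T = 27 °C + 273.15 = 300.15 K
V_n = √(4kTRB)
4kTRB = 4 × 1.38×10⁻²³ × 300.15 × 2.84×10³ × 2.07×10⁷ = 9.74×10⁻¹⁰ V²
V_n = √(9.74×10⁻¹⁰) = 3.12×10⁻⁵ V = 31.2 µV

31.2 µV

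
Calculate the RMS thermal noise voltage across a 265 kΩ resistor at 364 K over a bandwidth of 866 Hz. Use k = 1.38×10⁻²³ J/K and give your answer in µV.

V_n = √(4kTRB)
4kTRB = 4 × 1.38×10⁻²³ × 364 × 2.65×10⁵ × 8.66×10² = 4.61×10⁻¹² V²
V_n = √(4.61×10⁻¹²) = 2.15×10⁻⁶ V = 2.15 µV

2.15 µV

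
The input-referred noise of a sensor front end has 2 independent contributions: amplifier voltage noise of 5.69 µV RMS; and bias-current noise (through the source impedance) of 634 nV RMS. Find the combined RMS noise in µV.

Uncorrelated sources add in power (mean-square): V_tot = √(ΣV_i²)
V_tot = √[(5.69×10⁻⁶)² + (6.34×10⁻⁷)²] = 5.73×10⁻⁶ V = 5.73 µV

5.73 µV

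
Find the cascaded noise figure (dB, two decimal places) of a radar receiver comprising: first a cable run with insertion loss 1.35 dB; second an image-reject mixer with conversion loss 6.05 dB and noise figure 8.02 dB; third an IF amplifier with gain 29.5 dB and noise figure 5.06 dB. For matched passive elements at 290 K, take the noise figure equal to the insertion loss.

13.18 dB

Convert to linear (a loss of L dB is a gain of −L dB): F_i = 10^(NF_i/10), G_i = 10^(G_i,dB/10)
  Stage 1: F_1 = 10^(1.35/10) = 1.365, G_1 = 10^(−1.35/10) = 0.7328
  Stage 2: F_2 = 10^(8.02/10) = 6.339, G_2 = 10^(−6.05/10) = 0.2483
  Stage 3: F_3 = 10^(5.06/10) = 3.206, G_3 = 10^(29.5/10) = 891.3
Friis cascade:
  F = 1.365 + (6.339 − 1)/0.7328 + (3.206 − 1)/0.1820 = 20.77
NF = 10 log₁₀(20.77) = 13.18 dB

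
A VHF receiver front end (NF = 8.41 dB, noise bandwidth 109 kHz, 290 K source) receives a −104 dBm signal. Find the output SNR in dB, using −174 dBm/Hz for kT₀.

Noise floor: N = −174 + 10 log₁₀(B) + NF
10 log₁₀(1.09×10⁵) = 50.37 dB
N = −174 + 50.37 + 8.41 = −115.22 dBm
SNR = P_sig − N = −104 − (−115.22) = 11.22 dB → 11.2 dB

11.2 dB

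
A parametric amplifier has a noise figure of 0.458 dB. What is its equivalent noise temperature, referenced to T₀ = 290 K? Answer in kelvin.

32.3 K

F = 10^(0.458/10) = 1.11122
T_e = (F − 1)·T₀ = (1.11122 − 1) × 290 = 32.3 K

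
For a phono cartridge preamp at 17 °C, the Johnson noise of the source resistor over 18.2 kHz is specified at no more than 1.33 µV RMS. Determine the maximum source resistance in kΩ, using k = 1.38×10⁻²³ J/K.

T = 17 °C + 273.15 = 290.15 K
Johnson–Nyquist: V_n = √(4kTRB) ⇒ R = V_n² / (4kTB)
4kTB = 4 × 1.38×10⁻²³ × 290.15 × 1.82×10⁴ = 2.91×10⁻¹⁶
R = (1.33×10⁻⁶)² / 2.91×10⁻¹⁶ = 6.07×10³ Ω = 6.07 kΩ

6.07 kΩ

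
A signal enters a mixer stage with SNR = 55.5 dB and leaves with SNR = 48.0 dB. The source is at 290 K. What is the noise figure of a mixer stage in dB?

NF (dB) = SNR_in(dB) − SNR_out(dB) when the source is at T₀
NF = 55.5 − 48.0 = 7.5 dB

7.5 dB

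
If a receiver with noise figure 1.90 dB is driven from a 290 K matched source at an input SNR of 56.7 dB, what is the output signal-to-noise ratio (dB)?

54.80 dB

By definition F = SNR_in/SNR_out, so in dB: SNR_out = SNR_in − NF
SNR_out = 56.7 − 1.90 = 54.80 dB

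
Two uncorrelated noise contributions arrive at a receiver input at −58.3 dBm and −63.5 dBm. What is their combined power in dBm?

Convert to linear, add, convert back:
P₁ = 1.48×10⁻⁹ W, P₂ = 4.47×10⁻¹⁰ W
P_tot = 1.93×10⁻⁹ W → 10 log₁₀(P_tot / 10⁻³) = −57.2 dBm

−57.2 dBm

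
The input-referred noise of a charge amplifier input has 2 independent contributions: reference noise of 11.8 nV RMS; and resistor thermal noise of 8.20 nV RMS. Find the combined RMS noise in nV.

Uncorrelated sources add in power (mean-square): V_tot = √(ΣV_i²)
V_tot = √[(1.18×10⁻⁸)² + (8.20×10⁻⁹)²] = 1.44×10⁻⁸ V = 14.4 nV

14.4 nV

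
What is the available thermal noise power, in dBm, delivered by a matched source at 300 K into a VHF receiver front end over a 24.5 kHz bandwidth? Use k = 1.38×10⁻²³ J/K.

−129.9 dBm

P_n = kTB = 1.38×10⁻²³ × 300 × 2.45×10⁴ = 1.01×10⁻¹⁶ W
In dBm: 10 log₁₀(1.01×10⁻¹⁶ / 10⁻³) = −129.9 dBm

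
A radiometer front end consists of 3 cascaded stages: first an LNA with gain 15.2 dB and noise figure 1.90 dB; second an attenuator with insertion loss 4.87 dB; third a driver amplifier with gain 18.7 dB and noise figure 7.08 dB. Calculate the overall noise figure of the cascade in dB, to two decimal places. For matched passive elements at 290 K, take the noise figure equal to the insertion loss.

Convert to linear (a loss of L dB is a gain of −L dB): F_i = 10^(NF_i/10), G_i = 10^(G_i,dB/10)
  Stage 1: F_1 = 10^(1.90/10) = 1.549, G_1 = 10^(15.2/10) = 33.11
  Stage 2: F_2 = 10^(4.87/10) = 3.069, G_2 = 10^(−4.87/10) = 0.3258
  Stage 3: F_3 = 10^(7.08/10) = 5.105, G_3 = 10^(18.7/10) = 74.13
Friis cascade:
  F = 1.549 + (3.069 − 1)/33.11 + (5.105 − 1)/10.79 = 1.992
NF = 10 log₁₀(1.992) = 2.99 dB

2.99 dB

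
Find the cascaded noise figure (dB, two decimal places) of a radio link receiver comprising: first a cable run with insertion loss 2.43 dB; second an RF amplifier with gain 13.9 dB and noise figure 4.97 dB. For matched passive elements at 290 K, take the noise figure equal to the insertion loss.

Convert to linear (a loss of L dB is a gain of −L dB): F_i = 10^(NF_i/10), G_i = 10^(G_i,dB/10)
  Stage 1: F_1 = 10^(2.43/10) = 1.750, G_1 = 10^(−2.43/10) = 0.5715
  Stage 2: F_2 = 10^(4.97/10) = 3.141, G_2 = 10^(13.9/10) = 24.55
Friis cascade:
  F = 1.750 + (3.141 − 1)/0.5715 = 5.495
NF = 10 log₁₀(5.495) = 7.40 dB

7.40 dB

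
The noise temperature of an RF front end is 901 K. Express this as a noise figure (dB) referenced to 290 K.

6.14 dB

F = 1 + T_e/T₀ = 1 + 901/290 = 4.1069
NF = 10 log₁₀(4.1069) = 6.14 dB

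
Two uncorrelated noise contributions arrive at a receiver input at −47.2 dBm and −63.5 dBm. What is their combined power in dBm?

−47.1 dBm

Convert to linear, add, convert back:
P₁ = 1.91×10⁻⁸ W, P₂ = 4.47×10⁻¹⁰ W
P_tot = 1.95×10⁻⁸ W → 10 log₁₀(P_tot / 10⁻³) = −47.1 dBm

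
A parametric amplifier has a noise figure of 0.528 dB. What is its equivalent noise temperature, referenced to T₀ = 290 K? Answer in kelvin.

F = 10^(0.528/10) = 1.12928
T_e = (F − 1)·T₀ = (1.12928 − 1) × 290 = 37.5 K

37.5 K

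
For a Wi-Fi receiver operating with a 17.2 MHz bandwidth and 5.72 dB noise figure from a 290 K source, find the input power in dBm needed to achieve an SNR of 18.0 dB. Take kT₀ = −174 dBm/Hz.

−77.9 dBm

Sensitivity = −174 + 10 log₁₀(B) + NF + SNR_min
= −174 + 72.36 + 5.72 + 18.0
= −77.92 dBm → −77.9 dBm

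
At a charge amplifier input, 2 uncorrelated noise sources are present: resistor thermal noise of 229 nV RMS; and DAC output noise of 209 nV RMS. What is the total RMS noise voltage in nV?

Uncorrelated sources add in power (mean-square): V_tot = √(ΣV_i²)
V_tot = √[(2.29×10⁻⁷)² + (2.09×10⁻⁷)²] = 3.10×10⁻⁷ V = 310 nV

310 nV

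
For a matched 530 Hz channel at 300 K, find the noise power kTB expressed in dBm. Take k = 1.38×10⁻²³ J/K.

P_n = kTB = 1.38×10⁻²³ × 300 × 5.30×10² = 2.19×10⁻¹⁸ W
In dBm: 10 log₁₀(2.19×10⁻¹⁸ / 10⁻³) = −146.6 dBm

−146.6 dBm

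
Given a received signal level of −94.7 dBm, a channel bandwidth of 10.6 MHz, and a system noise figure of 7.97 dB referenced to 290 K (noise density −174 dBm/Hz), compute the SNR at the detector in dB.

Noise floor: N = −174 + 10 log₁₀(B) + NF
10 log₁₀(1.06×10⁷) = 70.25 dB
N = −174 + 70.25 + 7.97 = −95.78 dBm
SNR = P_sig − N = −94.7 − (−95.78) = 1.08 dB → 1.1 dB

1.1 dB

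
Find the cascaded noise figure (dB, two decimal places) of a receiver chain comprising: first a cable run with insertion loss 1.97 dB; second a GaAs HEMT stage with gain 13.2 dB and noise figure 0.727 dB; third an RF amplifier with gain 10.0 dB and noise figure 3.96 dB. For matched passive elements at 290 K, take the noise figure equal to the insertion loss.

2.95 dB

Convert to linear (a loss of L dB is a gain of −L dB): F_i = 10^(NF_i/10), G_i = 10^(G_i,dB/10)
  Stage 1: F_1 = 10^(1.97/10) = 1.574, G_1 = 10^(−1.97/10) = 0.6353
  Stage 2: F_2 = 10^(0.727/10) = 1.182, G_2 = 10^(13.2/10) = 20.89
  Stage 3: F_3 = 10^(3.96/10) = 2.489, G_3 = 10^(10.0/10) = 10.00
Friis cascade:
  F = 1.574 + (1.182 − 1)/0.6353 + (2.489 − 1)/13.27 = 1.973
NF = 10 log₁₀(1.973) = 2.95 dB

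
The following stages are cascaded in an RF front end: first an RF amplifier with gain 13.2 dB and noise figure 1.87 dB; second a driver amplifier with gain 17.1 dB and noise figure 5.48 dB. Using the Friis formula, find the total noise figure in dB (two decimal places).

2.20 dB

Convert to linear (a loss of L dB is a gain of −L dB): F_i = 10^(NF_i/10), G_i = 10^(G_i,dB/10)
  Stage 1: F_1 = 10^(1.87/10) = 1.538, G_1 = 10^(13.2/10) = 20.89
  Stage 2: F_2 = 10^(5.48/10) = 3.532, G_2 = 10^(17.1/10) = 51.29
Friis cascade:
  F = 1.538 + (3.532 − 1)/20.89 = 1.659
NF = 10 log₁₀(1.659) = 2.20 dB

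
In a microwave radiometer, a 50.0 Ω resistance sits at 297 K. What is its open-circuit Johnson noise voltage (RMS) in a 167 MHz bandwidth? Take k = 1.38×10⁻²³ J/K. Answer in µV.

V_n = √(4kTRB)
4kTRB = 4 × 1.38×10⁻²³ × 297 × 5.00×10¹ × 1.67×10⁸ = 1.37×10⁻¹⁰ V²
V_n = √(1.37×10⁻¹⁰) = 1.17×10⁻⁵ V = 11.7 µV

11.7 µV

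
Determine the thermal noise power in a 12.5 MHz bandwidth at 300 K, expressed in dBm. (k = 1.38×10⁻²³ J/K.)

P_n = kTB = 1.38×10⁻²³ × 300 × 1.25×10⁷ = 5.17×10⁻¹⁴ W
In dBm: 10 log₁₀(5.17×10⁻¹⁴ / 10⁻³) = −102.9 dBm

−102.9 dBm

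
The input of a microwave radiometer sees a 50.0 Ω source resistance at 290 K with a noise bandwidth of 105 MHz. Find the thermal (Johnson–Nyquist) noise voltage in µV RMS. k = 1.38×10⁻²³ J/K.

9.17 µV

V_n = √(4kTRB)
4kTRB = 4 × 1.38×10⁻²³ × 290 × 5.00×10¹ × 1.05×10⁸ = 8.40×10⁻¹¹ V²
V_n = √(8.40×10⁻¹¹) = 9.17×10⁻⁶ V = 9.17 µV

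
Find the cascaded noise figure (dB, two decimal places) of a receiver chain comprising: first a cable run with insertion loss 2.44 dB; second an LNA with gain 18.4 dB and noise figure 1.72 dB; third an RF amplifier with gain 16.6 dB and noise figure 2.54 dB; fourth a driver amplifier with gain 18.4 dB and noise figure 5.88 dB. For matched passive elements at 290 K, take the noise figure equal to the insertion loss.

4.20 dB

Convert to linear (a loss of L dB is a gain of −L dB): F_i = 10^(NF_i/10), G_i = 10^(G_i,dB/10)
  Stage 1: F_1 = 10^(2.44/10) = 1.754, G_1 = 10^(−2.44/10) = 0.5702
  Stage 2: F_2 = 10^(1.72/10) = 1.486, G_2 = 10^(18.4/10) = 69.18
  Stage 3: F_3 = 10^(2.54/10) = 1.795, G_3 = 10^(16.6/10) = 45.71
  Stage 4: F_4 = 10^(5.88/10) = 3.873, G_4 = 10^(18.4/10) = 69.18
Friis cascade:
  F = 1.754 + (1.486 − 1)/0.5702 + (1.795 − 1)/39.45 + (3.873 − 1)/1803 = 2.628
NF = 10 log₁₀(2.628) = 4.20 dB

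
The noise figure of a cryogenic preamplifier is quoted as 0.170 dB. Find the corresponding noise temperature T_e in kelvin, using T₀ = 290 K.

11.6 K

F = 10^(0.170/10) = 1.03992
T_e = (F − 1)·T₀ = (1.03992 − 1) × 290 = 11.6 K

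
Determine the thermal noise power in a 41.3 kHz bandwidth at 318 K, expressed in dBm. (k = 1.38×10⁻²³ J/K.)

−127.4 dBm

P_n = kTB = 1.38×10⁻²³ × 318 × 4.13×10⁴ = 1.81×10⁻¹⁶ W
In dBm: 10 log₁₀(1.81×10⁻¹⁶ / 10⁻³) = −127.4 dBm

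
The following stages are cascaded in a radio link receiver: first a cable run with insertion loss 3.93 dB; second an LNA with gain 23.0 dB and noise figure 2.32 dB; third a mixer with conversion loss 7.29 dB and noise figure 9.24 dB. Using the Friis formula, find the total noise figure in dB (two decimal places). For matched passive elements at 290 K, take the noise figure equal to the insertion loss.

Convert to linear (a loss of L dB is a gain of −L dB): F_i = 10^(NF_i/10), G_i = 10^(G_i,dB/10)
  Stage 1: F_1 = 10^(3.93/10) = 2.472, G_1 = 10^(−3.93/10) = 0.4046
  Stage 2: F_2 = 10^(2.32/10) = 1.706, G_2 = 10^(23.0/10) = 199.5
  Stage 3: F_3 = 10^(9.24/10) = 8.395, G_3 = 10^(−7.29/10) = 0.1866
Friis cascade:
  F = 2.472 + (1.706 − 1)/0.4046 + (8.395 − 1)/80.72 = 4.309
NF = 10 log₁₀(4.309) = 6.34 dB

6.34 dB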